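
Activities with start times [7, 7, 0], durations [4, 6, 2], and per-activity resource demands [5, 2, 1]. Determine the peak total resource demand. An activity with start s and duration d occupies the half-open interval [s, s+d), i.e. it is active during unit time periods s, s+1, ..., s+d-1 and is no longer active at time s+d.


Each activity i is active on [start_i, start_i + duration_i).
Compute total resource usage per time slot:
  t=0: active resources = [1], total = 1
  t=1: active resources = [1], total = 1
  t=2: active resources = [], total = 0
  t=3: active resources = [], total = 0
  t=4: active resources = [], total = 0
  t=5: active resources = [], total = 0
  t=6: active resources = [], total = 0
  t=7: active resources = [5, 2], total = 7
  t=8: active resources = [5, 2], total = 7
  t=9: active resources = [5, 2], total = 7
  t=10: active resources = [5, 2], total = 7
  t=11: active resources = [2], total = 2
  t=12: active resources = [2], total = 2
Peak resource demand = 7

7


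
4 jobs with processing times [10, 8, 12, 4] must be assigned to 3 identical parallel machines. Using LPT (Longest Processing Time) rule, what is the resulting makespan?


Sort jobs in decreasing order (LPT): [12, 10, 8, 4]
Assign each job to the least loaded machine:
  Machine 1: jobs [12], load = 12
  Machine 2: jobs [10], load = 10
  Machine 3: jobs [8, 4], load = 12
Makespan = max load = 12

12


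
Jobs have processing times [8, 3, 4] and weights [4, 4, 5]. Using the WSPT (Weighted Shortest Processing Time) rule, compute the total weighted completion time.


Compute p/w ratios and sort ascending (WSPT): [(3, 4), (4, 5), (8, 4)]
Compute weighted completion times:
  Job (p=3,w=4): C=3, w*C=4*3=12
  Job (p=4,w=5): C=7, w*C=5*7=35
  Job (p=8,w=4): C=15, w*C=4*15=60
Total weighted completion time = 107

107


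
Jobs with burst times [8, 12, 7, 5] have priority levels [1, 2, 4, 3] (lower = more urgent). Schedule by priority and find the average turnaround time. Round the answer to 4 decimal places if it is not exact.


Sort by priority (ascending = highest first):
Order: [(1, 8), (2, 12), (3, 5), (4, 7)]
Completion times:
  Priority 1, burst=8, C=8
  Priority 2, burst=12, C=20
  Priority 3, burst=5, C=25
  Priority 4, burst=7, C=32
Average turnaround = 85/4 = 21.25

21.25


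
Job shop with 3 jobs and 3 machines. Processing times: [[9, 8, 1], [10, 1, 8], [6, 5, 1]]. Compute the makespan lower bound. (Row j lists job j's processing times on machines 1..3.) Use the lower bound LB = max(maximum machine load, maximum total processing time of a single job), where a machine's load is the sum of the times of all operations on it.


Machine loads:
  Machine 1: 9 + 10 + 6 = 25
  Machine 2: 8 + 1 + 5 = 14
  Machine 3: 1 + 8 + 1 = 10
Max machine load = 25
Job totals:
  Job 1: 18
  Job 2: 19
  Job 3: 12
Max job total = 19
Lower bound = max(25, 19) = 25

25


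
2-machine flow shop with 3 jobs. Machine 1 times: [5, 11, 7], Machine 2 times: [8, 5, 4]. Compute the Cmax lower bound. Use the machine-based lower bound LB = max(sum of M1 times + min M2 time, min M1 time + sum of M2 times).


LB1 = sum(M1 times) + min(M2 times) = 23 + 4 = 27
LB2 = min(M1 times) + sum(M2 times) = 5 + 17 = 22
Lower bound = max(LB1, LB2) = max(27, 22) = 27

27


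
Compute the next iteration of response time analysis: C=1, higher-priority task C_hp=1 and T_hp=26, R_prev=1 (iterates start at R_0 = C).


R_next = C + ceil(R_prev / T_hp) * C_hp
ceil(1 / 26) = ceil(0.0385) = 1
Interference = 1 * 1 = 1
R_next = 1 + 1 = 2

2


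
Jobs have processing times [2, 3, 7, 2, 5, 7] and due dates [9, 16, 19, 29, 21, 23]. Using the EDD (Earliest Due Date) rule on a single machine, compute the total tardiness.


Sort by due date (EDD order): [(2, 9), (3, 16), (7, 19), (5, 21), (7, 23), (2, 29)]
Compute completion times and tardiness:
  Job 1: p=2, d=9, C=2, tardiness=max(0,2-9)=0
  Job 2: p=3, d=16, C=5, tardiness=max(0,5-16)=0
  Job 3: p=7, d=19, C=12, tardiness=max(0,12-19)=0
  Job 4: p=5, d=21, C=17, tardiness=max(0,17-21)=0
  Job 5: p=7, d=23, C=24, tardiness=max(0,24-23)=1
  Job 6: p=2, d=29, C=26, tardiness=max(0,26-29)=0
Total tardiness = 1

1


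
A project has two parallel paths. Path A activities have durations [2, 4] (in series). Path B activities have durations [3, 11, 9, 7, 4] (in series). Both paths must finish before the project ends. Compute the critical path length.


Path A total = 2 + 4 = 6
Path B total = 3 + 11 + 9 + 7 + 4 = 34
Critical path = longest path = max(6, 34) = 34

34


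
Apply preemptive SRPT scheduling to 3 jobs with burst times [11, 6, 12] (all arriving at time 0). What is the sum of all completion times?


Since all jobs arrive at t=0, SRPT equals SPT ordering.
SPT order: [6, 11, 12]
Completion times:
  Job 1: p=6, C=6
  Job 2: p=11, C=17
  Job 3: p=12, C=29
Total completion time = 6 + 17 + 29 = 52

52


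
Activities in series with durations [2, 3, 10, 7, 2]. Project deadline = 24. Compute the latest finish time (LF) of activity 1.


LF(activity 1) = deadline - sum of successor durations
Successors: activities 2 through 5 with durations [3, 10, 7, 2]
Sum of successor durations = 22
LF = 24 - 22 = 2

2


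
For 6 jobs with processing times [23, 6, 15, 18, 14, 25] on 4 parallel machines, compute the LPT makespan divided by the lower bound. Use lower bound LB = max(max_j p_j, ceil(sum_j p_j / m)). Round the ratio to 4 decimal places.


LPT order: [25, 23, 18, 15, 14, 6]
Machine loads after assignment: [25, 23, 24, 29]
LPT makespan = 29
Lower bound = max(max_job, ceil(total/4)) = max(25, 26) = 26
Ratio = 29 / 26 = 1.1154

1.1154


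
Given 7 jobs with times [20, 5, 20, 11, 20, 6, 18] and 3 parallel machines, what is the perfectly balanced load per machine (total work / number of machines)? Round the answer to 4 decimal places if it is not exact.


Total processing time = 20 + 5 + 20 + 11 + 20 + 6 + 18 = 100
Number of machines = 3
Ideal balanced load = 100 / 3 = 33.3333

33.3333


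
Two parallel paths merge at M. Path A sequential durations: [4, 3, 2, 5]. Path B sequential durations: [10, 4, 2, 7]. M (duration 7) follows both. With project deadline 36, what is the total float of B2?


Forward pass: ES(B2) = sum of predecessors on chain B = 10
EF = ES + duration = 10 + 4 = 14
Backward pass: LF(M) = deadline = 36; LS(M) = 36 - 7 = 29
LF(B2) = LS(M) - sum(successors on chain B) = 29 - 9 = 20
LS = LF - duration = 20 - 4 = 16
Total float = LS - ES = 16 - 10 = 6

6


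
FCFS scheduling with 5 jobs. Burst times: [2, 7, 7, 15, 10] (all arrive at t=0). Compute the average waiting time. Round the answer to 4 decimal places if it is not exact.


FCFS order (as given): [2, 7, 7, 15, 10]
Waiting times:
  Job 1: wait = 0
  Job 2: wait = 2
  Job 3: wait = 9
  Job 4: wait = 16
  Job 5: wait = 31
Sum of waiting times = 58
Average waiting time = 58/5 = 11.6

11.6


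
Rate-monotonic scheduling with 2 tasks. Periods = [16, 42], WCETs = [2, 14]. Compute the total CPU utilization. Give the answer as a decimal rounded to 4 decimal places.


Compute individual utilizations (exact fractions):
  Task 1: C/T = 2/16 = 1/8 (approx. 0.125)
  Task 2: C/T = 14/42 = 1/3 (approx. 0.3333)
Total utilization U = 1/8 + 1/3 = 11/24
Rounded to 4 decimal places: U = 0.4583
RM (Liu & Layland) bound for 2 tasks = 0.828427; compare with U = 11/24 (approx. 0.458333)
U <= bound, so schedulable by RM sufficient condition.

0.4583


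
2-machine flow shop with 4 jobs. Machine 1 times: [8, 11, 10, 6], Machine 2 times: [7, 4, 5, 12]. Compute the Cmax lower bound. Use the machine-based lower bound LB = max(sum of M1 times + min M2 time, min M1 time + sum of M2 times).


LB1 = sum(M1 times) + min(M2 times) = 35 + 4 = 39
LB2 = min(M1 times) + sum(M2 times) = 6 + 28 = 34
Lower bound = max(LB1, LB2) = max(39, 34) = 39

39


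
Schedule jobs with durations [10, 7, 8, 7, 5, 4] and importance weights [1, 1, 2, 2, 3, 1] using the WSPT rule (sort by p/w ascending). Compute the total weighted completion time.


Compute p/w ratios and sort ascending (WSPT): [(5, 3), (7, 2), (8, 2), (4, 1), (7, 1), (10, 1)]
Compute weighted completion times:
  Job (p=5,w=3): C=5, w*C=3*5=15
  Job (p=7,w=2): C=12, w*C=2*12=24
  Job (p=8,w=2): C=20, w*C=2*20=40
  Job (p=4,w=1): C=24, w*C=1*24=24
  Job (p=7,w=1): C=31, w*C=1*31=31
  Job (p=10,w=1): C=41, w*C=1*41=41
Total weighted completion time = 175

175


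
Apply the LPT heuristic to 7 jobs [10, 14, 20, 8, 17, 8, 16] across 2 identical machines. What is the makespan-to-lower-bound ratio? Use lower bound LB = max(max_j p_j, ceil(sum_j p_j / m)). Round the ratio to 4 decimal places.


LPT order: [20, 17, 16, 14, 10, 8, 8]
Machine loads after assignment: [50, 43]
LPT makespan = 50
Lower bound = max(max_job, ceil(total/2)) = max(20, 47) = 47
Ratio = 50 / 47 = 1.0638

1.0638


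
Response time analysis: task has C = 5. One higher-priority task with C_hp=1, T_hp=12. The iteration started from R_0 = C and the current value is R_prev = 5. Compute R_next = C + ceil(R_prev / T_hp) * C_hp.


R_next = C + ceil(R_prev / T_hp) * C_hp
ceil(5 / 12) = ceil(0.4167) = 1
Interference = 1 * 1 = 1
R_next = 5 + 1 = 6

6


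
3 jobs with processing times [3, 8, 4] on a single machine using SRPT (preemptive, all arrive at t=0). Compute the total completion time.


Since all jobs arrive at t=0, SRPT equals SPT ordering.
SPT order: [3, 4, 8]
Completion times:
  Job 1: p=3, C=3
  Job 2: p=4, C=7
  Job 3: p=8, C=15
Total completion time = 3 + 7 + 15 = 25

25


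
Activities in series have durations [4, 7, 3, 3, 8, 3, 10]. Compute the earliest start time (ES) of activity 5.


Activity 5 starts after activities 1 through 4 complete.
Predecessor durations: [4, 7, 3, 3]
ES = 4 + 7 + 3 + 3 = 17

17


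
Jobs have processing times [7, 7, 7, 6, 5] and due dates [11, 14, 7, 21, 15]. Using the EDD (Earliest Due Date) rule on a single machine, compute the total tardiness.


Sort by due date (EDD order): [(7, 7), (7, 11), (7, 14), (5, 15), (6, 21)]
Compute completion times and tardiness:
  Job 1: p=7, d=7, C=7, tardiness=max(0,7-7)=0
  Job 2: p=7, d=11, C=14, tardiness=max(0,14-11)=3
  Job 3: p=7, d=14, C=21, tardiness=max(0,21-14)=7
  Job 4: p=5, d=15, C=26, tardiness=max(0,26-15)=11
  Job 5: p=6, d=21, C=32, tardiness=max(0,32-21)=11
Total tardiness = 32

32


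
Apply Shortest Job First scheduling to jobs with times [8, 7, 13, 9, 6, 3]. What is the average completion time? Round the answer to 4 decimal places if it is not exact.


SJF order (ascending): [3, 6, 7, 8, 9, 13]
Completion times:
  Job 1: burst=3, C=3
  Job 2: burst=6, C=9
  Job 3: burst=7, C=16
  Job 4: burst=8, C=24
  Job 5: burst=9, C=33
  Job 6: burst=13, C=46
Average completion = 131/6 = 21.8333

21.8333


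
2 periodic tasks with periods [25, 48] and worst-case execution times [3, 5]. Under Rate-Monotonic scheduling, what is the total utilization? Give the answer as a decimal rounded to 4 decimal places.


Compute individual utilizations (exact fractions):
  Task 1: C/T = 3/25 (approx. 0.12)
  Task 2: C/T = 5/48 (approx. 0.1042)
Total utilization U = 3/25 + 5/48 = 269/1200
Rounded to 4 decimal places: U = 0.2242
RM (Liu & Layland) bound for 2 tasks = 0.828427; compare with U = 269/1200 (approx. 0.224167)
U <= bound, so schedulable by RM sufficient condition.

0.2242


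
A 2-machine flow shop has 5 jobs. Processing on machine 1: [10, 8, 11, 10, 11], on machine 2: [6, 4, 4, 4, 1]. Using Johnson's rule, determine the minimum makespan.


Apply Johnson's rule:
  Group 1 (a <= b): []
  Group 2 (a > b): [(1, 10, 6), (2, 8, 4), (3, 11, 4), (4, 10, 4), (5, 11, 1)]
Optimal job order: [1, 2, 3, 4, 5]
Schedule:
  Job 1: M1 done at 10, M2 done at 16
  Job 2: M1 done at 18, M2 done at 22
  Job 3: M1 done at 29, M2 done at 33
  Job 4: M1 done at 39, M2 done at 43
  Job 5: M1 done at 50, M2 done at 51
Makespan = 51

51


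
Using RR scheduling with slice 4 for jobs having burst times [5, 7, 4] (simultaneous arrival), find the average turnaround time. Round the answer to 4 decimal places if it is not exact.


Time quantum = 4
Execution trace:
  J1 runs 4 units, time = 4
  J2 runs 4 units, time = 8
  J3 runs 4 units, time = 12
  J1 runs 1 units, time = 13
  J2 runs 3 units, time = 16
Finish times: [13, 16, 12]
Average turnaround = 41/3 = 13.6667

13.6667


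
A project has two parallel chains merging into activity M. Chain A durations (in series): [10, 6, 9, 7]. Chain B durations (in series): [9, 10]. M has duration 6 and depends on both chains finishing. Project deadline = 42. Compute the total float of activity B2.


Forward pass: ES(B2) = sum of predecessors on chain B = 9
EF = ES + duration = 9 + 10 = 19
Backward pass: LF(M) = deadline = 42; LS(M) = 42 - 6 = 36
LF(B2) = LS(M) - sum(successors on chain B) = 36 - 0 = 36
LS = LF - duration = 36 - 10 = 26
Total float = LS - ES = 26 - 9 = 17

17


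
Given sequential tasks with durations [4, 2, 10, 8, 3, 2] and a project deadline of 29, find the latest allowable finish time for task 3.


LF(activity 3) = deadline - sum of successor durations
Successors: activities 4 through 6 with durations [8, 3, 2]
Sum of successor durations = 13
LF = 29 - 13 = 16

16


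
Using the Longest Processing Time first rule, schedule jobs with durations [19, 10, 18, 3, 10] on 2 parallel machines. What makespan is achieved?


Sort jobs in decreasing order (LPT): [19, 18, 10, 10, 3]
Assign each job to the least loaded machine:
  Machine 1: jobs [19, 10], load = 29
  Machine 2: jobs [18, 10, 3], load = 31
Makespan = max load = 31

31


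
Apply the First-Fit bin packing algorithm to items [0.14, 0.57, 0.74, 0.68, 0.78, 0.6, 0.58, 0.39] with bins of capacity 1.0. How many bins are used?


Place items sequentially using First-Fit:
  Item 0.14 -> new Bin 1
  Item 0.57 -> Bin 1 (now 0.71)
  Item 0.74 -> new Bin 2
  Item 0.68 -> new Bin 3
  Item 0.78 -> new Bin 4
  Item 0.6 -> new Bin 5
  Item 0.58 -> new Bin 6
  Item 0.39 -> Bin 5 (now 0.99)
Total bins used = 6

6


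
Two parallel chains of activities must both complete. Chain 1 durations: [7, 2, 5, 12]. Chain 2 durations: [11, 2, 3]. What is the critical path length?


Path A total = 7 + 2 + 5 + 12 = 26
Path B total = 11 + 2 + 3 = 16
Critical path = longest path = max(26, 16) = 26

26


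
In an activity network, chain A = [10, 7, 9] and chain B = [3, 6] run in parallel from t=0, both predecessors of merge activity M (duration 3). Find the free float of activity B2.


ES(B2) = sum of predecessors on chain B = 3
EF(B2) = ES + duration = 3 + 6 = 9
Successor of B2 is M. ES(M) = max(sum(A), sum(B)) = max(26, 9) = 26
Free float = ES(successor) - EF(current) = 26 - 9 = 17

17


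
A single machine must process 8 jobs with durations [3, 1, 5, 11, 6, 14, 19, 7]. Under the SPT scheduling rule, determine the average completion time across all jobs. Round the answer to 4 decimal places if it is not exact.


Sort jobs by processing time (SPT order): [1, 3, 5, 6, 7, 11, 14, 19]
Compute completion times sequentially:
  Job 1: processing = 1, completes at 1
  Job 2: processing = 3, completes at 4
  Job 3: processing = 5, completes at 9
  Job 4: processing = 6, completes at 15
  Job 5: processing = 7, completes at 22
  Job 6: processing = 11, completes at 33
  Job 7: processing = 14, completes at 47
  Job 8: processing = 19, completes at 66
Sum of completion times = 197
Average completion time = 197/8 = 24.625

24.625


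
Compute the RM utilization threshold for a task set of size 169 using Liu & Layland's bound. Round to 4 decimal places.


Compute 2^(1/169) = 1.0041098851
Subtract 1: 1.0041098851 - 1 = 0.0041098851
Multiply by n: 169 * 0.0041098851 = 0.6945705819
Round to 4 dp: 0.6946

0.6946


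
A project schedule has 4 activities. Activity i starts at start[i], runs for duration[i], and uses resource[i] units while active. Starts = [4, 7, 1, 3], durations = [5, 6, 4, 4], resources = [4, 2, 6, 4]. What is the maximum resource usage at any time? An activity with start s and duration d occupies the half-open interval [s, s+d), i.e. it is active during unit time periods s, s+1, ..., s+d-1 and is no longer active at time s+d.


Each activity i is active on [start_i, start_i + duration_i).
Compute total resource usage per time slot:
  t=0: active resources = [], total = 0
  t=1: active resources = [6], total = 6
  t=2: active resources = [6], total = 6
  t=3: active resources = [6, 4], total = 10
  t=4: active resources = [4, 6, 4], total = 14
  t=5: active resources = [4, 4], total = 8
  t=6: active resources = [4, 4], total = 8
  t=7: active resources = [4, 2], total = 6
  t=8: active resources = [4, 2], total = 6
  t=9: active resources = [2], total = 2
  t=10: active resources = [2], total = 2
  t=11: active resources = [2], total = 2
  t=12: active resources = [2], total = 2
Peak resource demand = 14

14


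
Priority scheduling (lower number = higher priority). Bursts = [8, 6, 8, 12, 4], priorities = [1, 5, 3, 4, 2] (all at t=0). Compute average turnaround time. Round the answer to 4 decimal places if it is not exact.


Sort by priority (ascending = highest first):
Order: [(1, 8), (2, 4), (3, 8), (4, 12), (5, 6)]
Completion times:
  Priority 1, burst=8, C=8
  Priority 2, burst=4, C=12
  Priority 3, burst=8, C=20
  Priority 4, burst=12, C=32
  Priority 5, burst=6, C=38
Average turnaround = 110/5 = 22.0

22.0


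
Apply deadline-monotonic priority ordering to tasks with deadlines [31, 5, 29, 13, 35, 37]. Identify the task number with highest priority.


Sort tasks by relative deadline (ascending):
  Task 2: deadline = 5
  Task 4: deadline = 13
  Task 3: deadline = 29
  Task 1: deadline = 31
  Task 5: deadline = 35
  Task 6: deadline = 37
Priority order (highest first): [2, 4, 3, 1, 5, 6]
Highest priority task = 2

2


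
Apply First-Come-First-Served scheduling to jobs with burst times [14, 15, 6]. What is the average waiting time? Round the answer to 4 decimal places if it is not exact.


FCFS order (as given): [14, 15, 6]
Waiting times:
  Job 1: wait = 0
  Job 2: wait = 14
  Job 3: wait = 29
Sum of waiting times = 43
Average waiting time = 43/3 = 14.3333

14.3333


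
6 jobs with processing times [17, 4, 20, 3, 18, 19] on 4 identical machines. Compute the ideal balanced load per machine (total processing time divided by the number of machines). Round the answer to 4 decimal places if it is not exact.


Total processing time = 17 + 4 + 20 + 3 + 18 + 19 = 81
Number of machines = 4
Ideal balanced load = 81 / 4 = 20.25

20.25


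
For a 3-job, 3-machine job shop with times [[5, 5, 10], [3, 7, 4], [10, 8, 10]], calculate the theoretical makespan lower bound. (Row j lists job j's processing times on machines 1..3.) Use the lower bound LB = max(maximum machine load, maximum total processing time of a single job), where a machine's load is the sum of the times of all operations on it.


Machine loads:
  Machine 1: 5 + 3 + 10 = 18
  Machine 2: 5 + 7 + 8 = 20
  Machine 3: 10 + 4 + 10 = 24
Max machine load = 24
Job totals:
  Job 1: 20
  Job 2: 14
  Job 3: 28
Max job total = 28
Lower bound = max(24, 28) = 28

28


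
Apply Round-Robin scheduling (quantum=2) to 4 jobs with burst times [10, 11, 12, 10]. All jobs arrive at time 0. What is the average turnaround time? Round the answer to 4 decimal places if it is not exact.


Time quantum = 2
Execution trace:
  J1 runs 2 units, time = 2
  J2 runs 2 units, time = 4
  J3 runs 2 units, time = 6
  J4 runs 2 units, time = 8
  J1 runs 2 units, time = 10
  J2 runs 2 units, time = 12
  J3 runs 2 units, time = 14
  J4 runs 2 units, time = 16
  J1 runs 2 units, time = 18
  J2 runs 2 units, time = 20
  J3 runs 2 units, time = 22
  J4 runs 2 units, time = 24
  J1 runs 2 units, time = 26
  J2 runs 2 units, time = 28
  J3 runs 2 units, time = 30
  J4 runs 2 units, time = 32
  J1 runs 2 units, time = 34
  J2 runs 2 units, time = 36
  J3 runs 2 units, time = 38
  J4 runs 2 units, time = 40
  J2 runs 1 units, time = 41
  J3 runs 2 units, time = 43
Finish times: [34, 41, 43, 40]
Average turnaround = 158/4 = 39.5

39.5


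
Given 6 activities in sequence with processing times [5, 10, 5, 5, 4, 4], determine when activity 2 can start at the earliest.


Activity 2 starts after activities 1 through 1 complete.
Predecessor durations: [5]
ES = 5 = 5

5


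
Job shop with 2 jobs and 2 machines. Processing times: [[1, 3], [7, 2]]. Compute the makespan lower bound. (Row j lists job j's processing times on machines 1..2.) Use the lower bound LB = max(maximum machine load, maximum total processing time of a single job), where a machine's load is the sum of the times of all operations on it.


Machine loads:
  Machine 1: 1 + 7 = 8
  Machine 2: 3 + 2 = 5
Max machine load = 8
Job totals:
  Job 1: 4
  Job 2: 9
Max job total = 9
Lower bound = max(8, 9) = 9

9


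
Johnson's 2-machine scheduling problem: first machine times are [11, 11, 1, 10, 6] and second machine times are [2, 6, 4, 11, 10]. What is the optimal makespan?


Apply Johnson's rule:
  Group 1 (a <= b): [(3, 1, 4), (5, 6, 10), (4, 10, 11)]
  Group 2 (a > b): [(2, 11, 6), (1, 11, 2)]
Optimal job order: [3, 5, 4, 2, 1]
Schedule:
  Job 3: M1 done at 1, M2 done at 5
  Job 5: M1 done at 7, M2 done at 17
  Job 4: M1 done at 17, M2 done at 28
  Job 2: M1 done at 28, M2 done at 34
  Job 1: M1 done at 39, M2 done at 41
Makespan = 41

41


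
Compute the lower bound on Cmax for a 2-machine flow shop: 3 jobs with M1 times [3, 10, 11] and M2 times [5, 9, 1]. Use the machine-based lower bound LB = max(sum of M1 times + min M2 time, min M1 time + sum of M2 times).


LB1 = sum(M1 times) + min(M2 times) = 24 + 1 = 25
LB2 = min(M1 times) + sum(M2 times) = 3 + 15 = 18
Lower bound = max(LB1, LB2) = max(25, 18) = 25

25


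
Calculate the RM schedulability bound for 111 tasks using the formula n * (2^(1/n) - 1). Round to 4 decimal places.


Compute 2^(1/111) = 1.0062641072
Subtract 1: 1.0062641072 - 1 = 0.0062641072
Multiply by n: 111 * 0.0062641072 = 0.6953158992
Round to 4 dp: 0.6953

0.6953


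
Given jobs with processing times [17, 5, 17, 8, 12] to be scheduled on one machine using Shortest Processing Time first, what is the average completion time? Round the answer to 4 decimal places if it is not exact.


Sort jobs by processing time (SPT order): [5, 8, 12, 17, 17]
Compute completion times sequentially:
  Job 1: processing = 5, completes at 5
  Job 2: processing = 8, completes at 13
  Job 3: processing = 12, completes at 25
  Job 4: processing = 17, completes at 42
  Job 5: processing = 17, completes at 59
Sum of completion times = 144
Average completion time = 144/5 = 28.8

28.8


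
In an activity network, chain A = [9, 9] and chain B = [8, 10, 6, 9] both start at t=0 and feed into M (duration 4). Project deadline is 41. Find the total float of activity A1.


Forward pass: ES(A1) = sum of predecessors on chain A = 0
EF = ES + duration = 0 + 9 = 9
Backward pass: LF(M) = deadline = 41; LS(M) = 41 - 4 = 37
LF(A1) = LS(M) - sum(successors on chain A) = 37 - 9 = 28
LS = LF - duration = 28 - 9 = 19
Total float = LS - ES = 19 - 0 = 19

19


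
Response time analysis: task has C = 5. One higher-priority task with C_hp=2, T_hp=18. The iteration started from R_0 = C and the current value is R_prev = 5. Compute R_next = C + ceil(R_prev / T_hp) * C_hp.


R_next = C + ceil(R_prev / T_hp) * C_hp
ceil(5 / 18) = ceil(0.2778) = 1
Interference = 1 * 2 = 2
R_next = 5 + 2 = 7

7


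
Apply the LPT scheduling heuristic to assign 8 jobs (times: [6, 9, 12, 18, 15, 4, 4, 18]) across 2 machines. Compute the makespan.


Sort jobs in decreasing order (LPT): [18, 18, 15, 12, 9, 6, 4, 4]
Assign each job to the least loaded machine:
  Machine 1: jobs [18, 15, 6, 4], load = 43
  Machine 2: jobs [18, 12, 9, 4], load = 43
Makespan = max load = 43

43


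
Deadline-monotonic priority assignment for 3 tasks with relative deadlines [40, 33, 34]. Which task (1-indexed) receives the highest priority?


Sort tasks by relative deadline (ascending):
  Task 2: deadline = 33
  Task 3: deadline = 34
  Task 1: deadline = 40
Priority order (highest first): [2, 3, 1]
Highest priority task = 2

2


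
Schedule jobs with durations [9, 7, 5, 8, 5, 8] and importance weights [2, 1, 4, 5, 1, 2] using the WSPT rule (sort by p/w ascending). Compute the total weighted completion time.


Compute p/w ratios and sort ascending (WSPT): [(5, 4), (8, 5), (8, 2), (9, 2), (5, 1), (7, 1)]
Compute weighted completion times:
  Job (p=5,w=4): C=5, w*C=4*5=20
  Job (p=8,w=5): C=13, w*C=5*13=65
  Job (p=8,w=2): C=21, w*C=2*21=42
  Job (p=9,w=2): C=30, w*C=2*30=60
  Job (p=5,w=1): C=35, w*C=1*35=35
  Job (p=7,w=1): C=42, w*C=1*42=42
Total weighted completion time = 264

264


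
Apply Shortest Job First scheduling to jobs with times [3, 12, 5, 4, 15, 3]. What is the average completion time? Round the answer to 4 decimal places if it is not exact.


SJF order (ascending): [3, 3, 4, 5, 12, 15]
Completion times:
  Job 1: burst=3, C=3
  Job 2: burst=3, C=6
  Job 3: burst=4, C=10
  Job 4: burst=5, C=15
  Job 5: burst=12, C=27
  Job 6: burst=15, C=42
Average completion = 103/6 = 17.1667

17.1667


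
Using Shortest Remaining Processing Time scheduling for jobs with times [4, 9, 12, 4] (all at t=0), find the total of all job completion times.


Since all jobs arrive at t=0, SRPT equals SPT ordering.
SPT order: [4, 4, 9, 12]
Completion times:
  Job 1: p=4, C=4
  Job 2: p=4, C=8
  Job 3: p=9, C=17
  Job 4: p=12, C=29
Total completion time = 4 + 8 + 17 + 29 = 58

58


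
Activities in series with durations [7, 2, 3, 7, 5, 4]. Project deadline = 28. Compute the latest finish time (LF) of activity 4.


LF(activity 4) = deadline - sum of successor durations
Successors: activities 5 through 6 with durations [5, 4]
Sum of successor durations = 9
LF = 28 - 9 = 19

19


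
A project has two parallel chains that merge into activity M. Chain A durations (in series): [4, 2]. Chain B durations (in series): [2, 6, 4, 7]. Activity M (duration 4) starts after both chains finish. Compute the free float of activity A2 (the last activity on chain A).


ES(A2) = sum of predecessors on chain A = 4
EF(A2) = ES + duration = 4 + 2 = 6
Successor of A2 is M. ES(M) = max(sum(A), sum(B)) = max(6, 19) = 19
Free float = ES(successor) - EF(current) = 19 - 6 = 13

13


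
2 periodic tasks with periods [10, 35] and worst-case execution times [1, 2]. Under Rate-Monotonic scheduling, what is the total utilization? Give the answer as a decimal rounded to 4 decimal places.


Compute individual utilizations (exact fractions):
  Task 1: C/T = 1/10 (approx. 0.1)
  Task 2: C/T = 2/35 (approx. 0.0571)
Total utilization U = 1/10 + 2/35 = 11/70
Rounded to 4 decimal places: U = 0.1571
RM (Liu & Layland) bound for 2 tasks = 0.828427; compare with U = 11/70 (approx. 0.157143)
U <= bound, so schedulable by RM sufficient condition.

0.1571


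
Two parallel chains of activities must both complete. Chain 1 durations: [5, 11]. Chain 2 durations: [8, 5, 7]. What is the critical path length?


Path A total = 5 + 11 = 16
Path B total = 8 + 5 + 7 = 20
Critical path = longest path = max(16, 20) = 20

20


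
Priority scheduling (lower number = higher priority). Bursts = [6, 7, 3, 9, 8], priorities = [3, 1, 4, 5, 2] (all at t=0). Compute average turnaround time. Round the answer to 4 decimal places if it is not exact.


Sort by priority (ascending = highest first):
Order: [(1, 7), (2, 8), (3, 6), (4, 3), (5, 9)]
Completion times:
  Priority 1, burst=7, C=7
  Priority 2, burst=8, C=15
  Priority 3, burst=6, C=21
  Priority 4, burst=3, C=24
  Priority 5, burst=9, C=33
Average turnaround = 100/5 = 20.0

20.0


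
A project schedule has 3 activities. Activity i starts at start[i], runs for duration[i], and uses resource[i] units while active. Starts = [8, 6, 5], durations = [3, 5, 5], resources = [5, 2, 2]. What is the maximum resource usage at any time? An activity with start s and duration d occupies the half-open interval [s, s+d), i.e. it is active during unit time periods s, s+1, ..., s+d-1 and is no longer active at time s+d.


Each activity i is active on [start_i, start_i + duration_i).
Compute total resource usage per time slot:
  t=0: active resources = [], total = 0
  t=1: active resources = [], total = 0
  t=2: active resources = [], total = 0
  t=3: active resources = [], total = 0
  t=4: active resources = [], total = 0
  t=5: active resources = [2], total = 2
  t=6: active resources = [2, 2], total = 4
  t=7: active resources = [2, 2], total = 4
  t=8: active resources = [5, 2, 2], total = 9
  t=9: active resources = [5, 2, 2], total = 9
  t=10: active resources = [5, 2], total = 7
Peak resource demand = 9

9


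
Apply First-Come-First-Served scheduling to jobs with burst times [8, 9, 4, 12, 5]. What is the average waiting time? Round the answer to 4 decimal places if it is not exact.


FCFS order (as given): [8, 9, 4, 12, 5]
Waiting times:
  Job 1: wait = 0
  Job 2: wait = 8
  Job 3: wait = 17
  Job 4: wait = 21
  Job 5: wait = 33
Sum of waiting times = 79
Average waiting time = 79/5 = 15.8

15.8


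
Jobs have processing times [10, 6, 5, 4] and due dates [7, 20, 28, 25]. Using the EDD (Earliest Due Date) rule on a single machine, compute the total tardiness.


Sort by due date (EDD order): [(10, 7), (6, 20), (4, 25), (5, 28)]
Compute completion times and tardiness:
  Job 1: p=10, d=7, C=10, tardiness=max(0,10-7)=3
  Job 2: p=6, d=20, C=16, tardiness=max(0,16-20)=0
  Job 3: p=4, d=25, C=20, tardiness=max(0,20-25)=0
  Job 4: p=5, d=28, C=25, tardiness=max(0,25-28)=0
Total tardiness = 3

3


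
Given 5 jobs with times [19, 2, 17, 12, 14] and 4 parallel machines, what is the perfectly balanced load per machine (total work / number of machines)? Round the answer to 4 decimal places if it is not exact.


Total processing time = 19 + 2 + 17 + 12 + 14 = 64
Number of machines = 4
Ideal balanced load = 64 / 4 = 16.0

16.0


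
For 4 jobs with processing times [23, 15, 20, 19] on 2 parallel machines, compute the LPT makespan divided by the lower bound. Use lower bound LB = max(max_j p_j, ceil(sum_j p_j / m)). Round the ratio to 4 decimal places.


LPT order: [23, 20, 19, 15]
Machine loads after assignment: [38, 39]
LPT makespan = 39
Lower bound = max(max_job, ceil(total/2)) = max(23, 39) = 39
Ratio = 39 / 39 = 1.0

1.0


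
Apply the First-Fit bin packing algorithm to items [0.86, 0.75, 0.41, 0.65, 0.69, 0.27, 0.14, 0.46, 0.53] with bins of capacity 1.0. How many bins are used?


Place items sequentially using First-Fit:
  Item 0.86 -> new Bin 1
  Item 0.75 -> new Bin 2
  Item 0.41 -> new Bin 3
  Item 0.65 -> new Bin 4
  Item 0.69 -> new Bin 5
  Item 0.27 -> Bin 3 (now 0.68)
  Item 0.14 -> Bin 1 (now 1.0)
  Item 0.46 -> new Bin 6
  Item 0.53 -> Bin 6 (now 0.99)
Total bins used = 6

6


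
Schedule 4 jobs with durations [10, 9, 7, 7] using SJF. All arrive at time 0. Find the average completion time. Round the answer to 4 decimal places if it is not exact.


SJF order (ascending): [7, 7, 9, 10]
Completion times:
  Job 1: burst=7, C=7
  Job 2: burst=7, C=14
  Job 3: burst=9, C=23
  Job 4: burst=10, C=33
Average completion = 77/4 = 19.25

19.25


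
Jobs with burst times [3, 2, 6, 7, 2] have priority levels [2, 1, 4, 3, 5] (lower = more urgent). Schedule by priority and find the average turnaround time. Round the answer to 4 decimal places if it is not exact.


Sort by priority (ascending = highest first):
Order: [(1, 2), (2, 3), (3, 7), (4, 6), (5, 2)]
Completion times:
  Priority 1, burst=2, C=2
  Priority 2, burst=3, C=5
  Priority 3, burst=7, C=12
  Priority 4, burst=6, C=18
  Priority 5, burst=2, C=20
Average turnaround = 57/5 = 11.4

11.4


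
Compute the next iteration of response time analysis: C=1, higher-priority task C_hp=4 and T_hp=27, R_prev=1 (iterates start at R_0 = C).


R_next = C + ceil(R_prev / T_hp) * C_hp
ceil(1 / 27) = ceil(0.037) = 1
Interference = 1 * 4 = 4
R_next = 1 + 4 = 5

5


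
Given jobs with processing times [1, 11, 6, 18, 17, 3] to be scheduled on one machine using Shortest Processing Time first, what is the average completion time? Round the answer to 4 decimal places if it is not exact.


Sort jobs by processing time (SPT order): [1, 3, 6, 11, 17, 18]
Compute completion times sequentially:
  Job 1: processing = 1, completes at 1
  Job 2: processing = 3, completes at 4
  Job 3: processing = 6, completes at 10
  Job 4: processing = 11, completes at 21
  Job 5: processing = 17, completes at 38
  Job 6: processing = 18, completes at 56
Sum of completion times = 130
Average completion time = 130/6 = 21.6667

21.6667


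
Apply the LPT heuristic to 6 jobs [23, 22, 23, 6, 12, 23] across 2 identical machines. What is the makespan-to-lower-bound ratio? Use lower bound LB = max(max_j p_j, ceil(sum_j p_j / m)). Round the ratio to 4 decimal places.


LPT order: [23, 23, 23, 22, 12, 6]
Machine loads after assignment: [52, 57]
LPT makespan = 57
Lower bound = max(max_job, ceil(total/2)) = max(23, 55) = 55
Ratio = 57 / 55 = 1.0364

1.0364


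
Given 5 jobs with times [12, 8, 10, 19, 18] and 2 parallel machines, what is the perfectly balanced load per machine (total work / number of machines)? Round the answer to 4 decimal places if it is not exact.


Total processing time = 12 + 8 + 10 + 19 + 18 = 67
Number of machines = 2
Ideal balanced load = 67 / 2 = 33.5

33.5


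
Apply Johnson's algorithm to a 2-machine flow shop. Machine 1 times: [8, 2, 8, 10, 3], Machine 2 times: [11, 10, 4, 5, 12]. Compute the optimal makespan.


Apply Johnson's rule:
  Group 1 (a <= b): [(2, 2, 10), (5, 3, 12), (1, 8, 11)]
  Group 2 (a > b): [(4, 10, 5), (3, 8, 4)]
Optimal job order: [2, 5, 1, 4, 3]
Schedule:
  Job 2: M1 done at 2, M2 done at 12
  Job 5: M1 done at 5, M2 done at 24
  Job 1: M1 done at 13, M2 done at 35
  Job 4: M1 done at 23, M2 done at 40
  Job 3: M1 done at 31, M2 done at 44
Makespan = 44

44


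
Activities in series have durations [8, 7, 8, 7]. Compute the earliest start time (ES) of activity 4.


Activity 4 starts after activities 1 through 3 complete.
Predecessor durations: [8, 7, 8]
ES = 8 + 7 + 8 = 23

23


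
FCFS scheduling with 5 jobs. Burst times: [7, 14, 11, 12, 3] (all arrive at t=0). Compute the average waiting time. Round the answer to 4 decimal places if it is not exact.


FCFS order (as given): [7, 14, 11, 12, 3]
Waiting times:
  Job 1: wait = 0
  Job 2: wait = 7
  Job 3: wait = 21
  Job 4: wait = 32
  Job 5: wait = 44
Sum of waiting times = 104
Average waiting time = 104/5 = 20.8

20.8


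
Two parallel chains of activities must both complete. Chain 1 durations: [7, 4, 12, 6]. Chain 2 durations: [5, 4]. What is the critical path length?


Path A total = 7 + 4 + 12 + 6 = 29
Path B total = 5 + 4 = 9
Critical path = longest path = max(29, 9) = 29

29


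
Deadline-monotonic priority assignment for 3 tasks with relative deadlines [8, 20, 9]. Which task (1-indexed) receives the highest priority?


Sort tasks by relative deadline (ascending):
  Task 1: deadline = 8
  Task 3: deadline = 9
  Task 2: deadline = 20
Priority order (highest first): [1, 3, 2]
Highest priority task = 1

1


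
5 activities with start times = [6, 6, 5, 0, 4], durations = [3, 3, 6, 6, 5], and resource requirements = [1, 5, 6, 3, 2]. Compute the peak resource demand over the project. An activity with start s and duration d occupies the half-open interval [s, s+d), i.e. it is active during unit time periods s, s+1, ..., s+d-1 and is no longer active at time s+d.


Each activity i is active on [start_i, start_i + duration_i).
Compute total resource usage per time slot:
  t=0: active resources = [3], total = 3
  t=1: active resources = [3], total = 3
  t=2: active resources = [3], total = 3
  t=3: active resources = [3], total = 3
  t=4: active resources = [3, 2], total = 5
  t=5: active resources = [6, 3, 2], total = 11
  t=6: active resources = [1, 5, 6, 2], total = 14
  t=7: active resources = [1, 5, 6, 2], total = 14
  t=8: active resources = [1, 5, 6, 2], total = 14
  t=9: active resources = [6], total = 6
  t=10: active resources = [6], total = 6
Peak resource demand = 14

14


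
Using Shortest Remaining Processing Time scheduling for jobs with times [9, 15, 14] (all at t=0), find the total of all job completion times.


Since all jobs arrive at t=0, SRPT equals SPT ordering.
SPT order: [9, 14, 15]
Completion times:
  Job 1: p=9, C=9
  Job 2: p=14, C=23
  Job 3: p=15, C=38
Total completion time = 9 + 23 + 38 = 70

70


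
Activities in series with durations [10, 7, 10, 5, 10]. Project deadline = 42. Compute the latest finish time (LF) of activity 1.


LF(activity 1) = deadline - sum of successor durations
Successors: activities 2 through 5 with durations [7, 10, 5, 10]
Sum of successor durations = 32
LF = 42 - 32 = 10

10


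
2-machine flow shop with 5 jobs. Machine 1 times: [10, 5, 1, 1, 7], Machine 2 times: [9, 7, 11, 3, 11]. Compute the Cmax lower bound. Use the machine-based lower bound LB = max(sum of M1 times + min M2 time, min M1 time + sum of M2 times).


LB1 = sum(M1 times) + min(M2 times) = 24 + 3 = 27
LB2 = min(M1 times) + sum(M2 times) = 1 + 41 = 42
Lower bound = max(LB1, LB2) = max(27, 42) = 42

42


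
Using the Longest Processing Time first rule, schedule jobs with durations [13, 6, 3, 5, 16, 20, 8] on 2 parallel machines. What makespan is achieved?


Sort jobs in decreasing order (LPT): [20, 16, 13, 8, 6, 5, 3]
Assign each job to the least loaded machine:
  Machine 1: jobs [20, 8, 6, 3], load = 37
  Machine 2: jobs [16, 13, 5], load = 34
Makespan = max load = 37

37


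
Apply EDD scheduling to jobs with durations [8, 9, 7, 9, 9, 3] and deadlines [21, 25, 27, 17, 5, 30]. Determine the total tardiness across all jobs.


Sort by due date (EDD order): [(9, 5), (9, 17), (8, 21), (9, 25), (7, 27), (3, 30)]
Compute completion times and tardiness:
  Job 1: p=9, d=5, C=9, tardiness=max(0,9-5)=4
  Job 2: p=9, d=17, C=18, tardiness=max(0,18-17)=1
  Job 3: p=8, d=21, C=26, tardiness=max(0,26-21)=5
  Job 4: p=9, d=25, C=35, tardiness=max(0,35-25)=10
  Job 5: p=7, d=27, C=42, tardiness=max(0,42-27)=15
  Job 6: p=3, d=30, C=45, tardiness=max(0,45-30)=15
Total tardiness = 50

50


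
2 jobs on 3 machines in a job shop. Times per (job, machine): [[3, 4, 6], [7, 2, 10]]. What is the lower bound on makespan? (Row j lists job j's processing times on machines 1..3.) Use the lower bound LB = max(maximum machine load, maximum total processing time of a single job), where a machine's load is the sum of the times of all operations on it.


Machine loads:
  Machine 1: 3 + 7 = 10
  Machine 2: 4 + 2 = 6
  Machine 3: 6 + 10 = 16
Max machine load = 16
Job totals:
  Job 1: 13
  Job 2: 19
Max job total = 19
Lower bound = max(16, 19) = 19

19


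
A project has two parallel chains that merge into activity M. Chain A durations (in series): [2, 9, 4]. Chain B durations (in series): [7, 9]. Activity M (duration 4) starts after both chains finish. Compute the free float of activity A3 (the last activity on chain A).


ES(A3) = sum of predecessors on chain A = 11
EF(A3) = ES + duration = 11 + 4 = 15
Successor of A3 is M. ES(M) = max(sum(A), sum(B)) = max(15, 16) = 16
Free float = ES(successor) - EF(current) = 16 - 15 = 1

1


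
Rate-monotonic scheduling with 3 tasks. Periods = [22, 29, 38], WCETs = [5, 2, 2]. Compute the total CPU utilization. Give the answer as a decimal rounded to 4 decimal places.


Compute individual utilizations (exact fractions):
  Task 1: C/T = 5/22 (approx. 0.2273)
  Task 2: C/T = 2/29 (approx. 0.069)
  Task 3: C/T = 2/38 = 1/19 (approx. 0.0526)
Total utilization U = 5/22 + 2/29 + 1/19 = 4229/12122
Rounded to 4 decimal places: U = 0.3489
RM (Liu & Layland) bound for 3 tasks = 0.779763; compare with U = 4229/12122 (approx. 0.348870)
U <= bound, so schedulable by RM sufficient condition.

0.3489


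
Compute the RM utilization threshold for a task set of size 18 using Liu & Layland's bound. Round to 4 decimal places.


Compute 2^(1/18) = 1.0392592260
Subtract 1: 1.0392592260 - 1 = 0.0392592260
Multiply by n: 18 * 0.0392592260 = 0.7066660680
Round to 4 dp: 0.7067

0.7067
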